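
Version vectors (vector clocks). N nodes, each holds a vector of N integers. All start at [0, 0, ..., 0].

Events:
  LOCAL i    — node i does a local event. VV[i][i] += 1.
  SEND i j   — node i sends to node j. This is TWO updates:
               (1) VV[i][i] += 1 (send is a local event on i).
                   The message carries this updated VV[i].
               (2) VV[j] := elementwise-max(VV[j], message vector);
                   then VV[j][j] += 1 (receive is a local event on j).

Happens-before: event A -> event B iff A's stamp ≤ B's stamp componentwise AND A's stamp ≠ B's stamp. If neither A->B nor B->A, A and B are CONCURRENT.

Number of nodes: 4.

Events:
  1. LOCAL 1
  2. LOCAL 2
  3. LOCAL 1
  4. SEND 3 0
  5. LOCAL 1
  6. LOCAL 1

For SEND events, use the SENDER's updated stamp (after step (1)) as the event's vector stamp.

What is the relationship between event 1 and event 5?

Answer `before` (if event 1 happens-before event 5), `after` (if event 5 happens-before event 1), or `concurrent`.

Answer: before

Derivation:
Initial: VV[0]=[0, 0, 0, 0]
Initial: VV[1]=[0, 0, 0, 0]
Initial: VV[2]=[0, 0, 0, 0]
Initial: VV[3]=[0, 0, 0, 0]
Event 1: LOCAL 1: VV[1][1]++ -> VV[1]=[0, 1, 0, 0]
Event 2: LOCAL 2: VV[2][2]++ -> VV[2]=[0, 0, 1, 0]
Event 3: LOCAL 1: VV[1][1]++ -> VV[1]=[0, 2, 0, 0]
Event 4: SEND 3->0: VV[3][3]++ -> VV[3]=[0, 0, 0, 1], msg_vec=[0, 0, 0, 1]; VV[0]=max(VV[0],msg_vec) then VV[0][0]++ -> VV[0]=[1, 0, 0, 1]
Event 5: LOCAL 1: VV[1][1]++ -> VV[1]=[0, 3, 0, 0]
Event 6: LOCAL 1: VV[1][1]++ -> VV[1]=[0, 4, 0, 0]
Event 1 stamp: [0, 1, 0, 0]
Event 5 stamp: [0, 3, 0, 0]
[0, 1, 0, 0] <= [0, 3, 0, 0]? True
[0, 3, 0, 0] <= [0, 1, 0, 0]? False
Relation: before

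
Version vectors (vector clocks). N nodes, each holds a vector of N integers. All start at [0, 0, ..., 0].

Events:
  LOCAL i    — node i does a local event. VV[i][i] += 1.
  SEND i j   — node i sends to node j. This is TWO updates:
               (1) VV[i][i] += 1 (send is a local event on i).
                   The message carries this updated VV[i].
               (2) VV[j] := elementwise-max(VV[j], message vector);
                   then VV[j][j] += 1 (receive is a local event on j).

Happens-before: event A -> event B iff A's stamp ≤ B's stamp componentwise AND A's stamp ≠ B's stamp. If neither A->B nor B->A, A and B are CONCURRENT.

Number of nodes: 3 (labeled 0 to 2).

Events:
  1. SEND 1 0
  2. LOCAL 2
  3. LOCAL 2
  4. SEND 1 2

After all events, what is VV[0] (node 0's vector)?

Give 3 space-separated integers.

Answer: 1 1 0

Derivation:
Initial: VV[0]=[0, 0, 0]
Initial: VV[1]=[0, 0, 0]
Initial: VV[2]=[0, 0, 0]
Event 1: SEND 1->0: VV[1][1]++ -> VV[1]=[0, 1, 0], msg_vec=[0, 1, 0]; VV[0]=max(VV[0],msg_vec) then VV[0][0]++ -> VV[0]=[1, 1, 0]
Event 2: LOCAL 2: VV[2][2]++ -> VV[2]=[0, 0, 1]
Event 3: LOCAL 2: VV[2][2]++ -> VV[2]=[0, 0, 2]
Event 4: SEND 1->2: VV[1][1]++ -> VV[1]=[0, 2, 0], msg_vec=[0, 2, 0]; VV[2]=max(VV[2],msg_vec) then VV[2][2]++ -> VV[2]=[0, 2, 3]
Final vectors: VV[0]=[1, 1, 0]; VV[1]=[0, 2, 0]; VV[2]=[0, 2, 3]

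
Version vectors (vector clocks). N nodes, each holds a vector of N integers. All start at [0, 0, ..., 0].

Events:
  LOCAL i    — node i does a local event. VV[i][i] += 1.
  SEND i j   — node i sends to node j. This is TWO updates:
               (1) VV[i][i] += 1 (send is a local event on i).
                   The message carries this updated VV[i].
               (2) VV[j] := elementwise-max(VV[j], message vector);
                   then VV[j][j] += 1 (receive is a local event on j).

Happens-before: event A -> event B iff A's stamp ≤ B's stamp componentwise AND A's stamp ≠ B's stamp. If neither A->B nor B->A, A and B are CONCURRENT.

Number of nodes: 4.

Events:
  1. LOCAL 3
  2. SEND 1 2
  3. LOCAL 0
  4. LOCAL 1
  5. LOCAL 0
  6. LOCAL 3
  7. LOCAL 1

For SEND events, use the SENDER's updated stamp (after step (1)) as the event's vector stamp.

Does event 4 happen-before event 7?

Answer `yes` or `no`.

Answer: yes

Derivation:
Initial: VV[0]=[0, 0, 0, 0]
Initial: VV[1]=[0, 0, 0, 0]
Initial: VV[2]=[0, 0, 0, 0]
Initial: VV[3]=[0, 0, 0, 0]
Event 1: LOCAL 3: VV[3][3]++ -> VV[3]=[0, 0, 0, 1]
Event 2: SEND 1->2: VV[1][1]++ -> VV[1]=[0, 1, 0, 0], msg_vec=[0, 1, 0, 0]; VV[2]=max(VV[2],msg_vec) then VV[2][2]++ -> VV[2]=[0, 1, 1, 0]
Event 3: LOCAL 0: VV[0][0]++ -> VV[0]=[1, 0, 0, 0]
Event 4: LOCAL 1: VV[1][1]++ -> VV[1]=[0, 2, 0, 0]
Event 5: LOCAL 0: VV[0][0]++ -> VV[0]=[2, 0, 0, 0]
Event 6: LOCAL 3: VV[3][3]++ -> VV[3]=[0, 0, 0, 2]
Event 7: LOCAL 1: VV[1][1]++ -> VV[1]=[0, 3, 0, 0]
Event 4 stamp: [0, 2, 0, 0]
Event 7 stamp: [0, 3, 0, 0]
[0, 2, 0, 0] <= [0, 3, 0, 0]? True. Equal? False. Happens-before: True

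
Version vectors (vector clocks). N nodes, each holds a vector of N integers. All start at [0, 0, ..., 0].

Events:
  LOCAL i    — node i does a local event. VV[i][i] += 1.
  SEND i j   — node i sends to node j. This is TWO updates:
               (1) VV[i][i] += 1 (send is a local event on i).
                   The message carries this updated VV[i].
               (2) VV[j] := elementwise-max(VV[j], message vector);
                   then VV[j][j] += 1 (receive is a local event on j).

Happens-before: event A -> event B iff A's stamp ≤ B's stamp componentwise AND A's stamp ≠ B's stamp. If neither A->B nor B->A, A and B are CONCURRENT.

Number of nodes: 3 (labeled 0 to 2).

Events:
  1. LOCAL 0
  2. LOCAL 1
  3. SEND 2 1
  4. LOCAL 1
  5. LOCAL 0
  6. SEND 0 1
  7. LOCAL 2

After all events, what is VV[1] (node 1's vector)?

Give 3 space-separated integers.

Initial: VV[0]=[0, 0, 0]
Initial: VV[1]=[0, 0, 0]
Initial: VV[2]=[0, 0, 0]
Event 1: LOCAL 0: VV[0][0]++ -> VV[0]=[1, 0, 0]
Event 2: LOCAL 1: VV[1][1]++ -> VV[1]=[0, 1, 0]
Event 3: SEND 2->1: VV[2][2]++ -> VV[2]=[0, 0, 1], msg_vec=[0, 0, 1]; VV[1]=max(VV[1],msg_vec) then VV[1][1]++ -> VV[1]=[0, 2, 1]
Event 4: LOCAL 1: VV[1][1]++ -> VV[1]=[0, 3, 1]
Event 5: LOCAL 0: VV[0][0]++ -> VV[0]=[2, 0, 0]
Event 6: SEND 0->1: VV[0][0]++ -> VV[0]=[3, 0, 0], msg_vec=[3, 0, 0]; VV[1]=max(VV[1],msg_vec) then VV[1][1]++ -> VV[1]=[3, 4, 1]
Event 7: LOCAL 2: VV[2][2]++ -> VV[2]=[0, 0, 2]
Final vectors: VV[0]=[3, 0, 0]; VV[1]=[3, 4, 1]; VV[2]=[0, 0, 2]

Answer: 3 4 1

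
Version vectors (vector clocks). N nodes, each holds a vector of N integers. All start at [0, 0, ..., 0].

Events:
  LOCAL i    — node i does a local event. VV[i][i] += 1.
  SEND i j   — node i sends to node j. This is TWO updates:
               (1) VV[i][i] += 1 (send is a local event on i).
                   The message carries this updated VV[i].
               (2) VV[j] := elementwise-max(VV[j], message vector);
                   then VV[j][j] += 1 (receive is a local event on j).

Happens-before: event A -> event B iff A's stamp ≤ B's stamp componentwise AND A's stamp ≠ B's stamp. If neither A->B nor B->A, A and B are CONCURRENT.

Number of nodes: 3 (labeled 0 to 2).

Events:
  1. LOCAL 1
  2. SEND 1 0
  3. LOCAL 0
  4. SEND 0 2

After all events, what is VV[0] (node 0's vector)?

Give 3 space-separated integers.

Answer: 3 2 0

Derivation:
Initial: VV[0]=[0, 0, 0]
Initial: VV[1]=[0, 0, 0]
Initial: VV[2]=[0, 0, 0]
Event 1: LOCAL 1: VV[1][1]++ -> VV[1]=[0, 1, 0]
Event 2: SEND 1->0: VV[1][1]++ -> VV[1]=[0, 2, 0], msg_vec=[0, 2, 0]; VV[0]=max(VV[0],msg_vec) then VV[0][0]++ -> VV[0]=[1, 2, 0]
Event 3: LOCAL 0: VV[0][0]++ -> VV[0]=[2, 2, 0]
Event 4: SEND 0->2: VV[0][0]++ -> VV[0]=[3, 2, 0], msg_vec=[3, 2, 0]; VV[2]=max(VV[2],msg_vec) then VV[2][2]++ -> VV[2]=[3, 2, 1]
Final vectors: VV[0]=[3, 2, 0]; VV[1]=[0, 2, 0]; VV[2]=[3, 2, 1]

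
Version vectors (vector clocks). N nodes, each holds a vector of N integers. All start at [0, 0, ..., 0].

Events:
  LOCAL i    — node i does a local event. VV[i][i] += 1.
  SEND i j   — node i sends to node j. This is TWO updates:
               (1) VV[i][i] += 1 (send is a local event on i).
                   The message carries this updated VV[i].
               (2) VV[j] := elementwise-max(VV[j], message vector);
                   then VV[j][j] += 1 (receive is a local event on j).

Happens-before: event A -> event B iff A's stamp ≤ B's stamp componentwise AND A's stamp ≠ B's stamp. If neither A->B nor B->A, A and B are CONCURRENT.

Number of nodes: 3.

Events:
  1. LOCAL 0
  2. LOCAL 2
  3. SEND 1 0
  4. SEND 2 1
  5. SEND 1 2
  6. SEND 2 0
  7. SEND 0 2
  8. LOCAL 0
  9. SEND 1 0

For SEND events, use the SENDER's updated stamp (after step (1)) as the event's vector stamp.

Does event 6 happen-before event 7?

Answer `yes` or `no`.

Initial: VV[0]=[0, 0, 0]
Initial: VV[1]=[0, 0, 0]
Initial: VV[2]=[0, 0, 0]
Event 1: LOCAL 0: VV[0][0]++ -> VV[0]=[1, 0, 0]
Event 2: LOCAL 2: VV[2][2]++ -> VV[2]=[0, 0, 1]
Event 3: SEND 1->0: VV[1][1]++ -> VV[1]=[0, 1, 0], msg_vec=[0, 1, 0]; VV[0]=max(VV[0],msg_vec) then VV[0][0]++ -> VV[0]=[2, 1, 0]
Event 4: SEND 2->1: VV[2][2]++ -> VV[2]=[0, 0, 2], msg_vec=[0, 0, 2]; VV[1]=max(VV[1],msg_vec) then VV[1][1]++ -> VV[1]=[0, 2, 2]
Event 5: SEND 1->2: VV[1][1]++ -> VV[1]=[0, 3, 2], msg_vec=[0, 3, 2]; VV[2]=max(VV[2],msg_vec) then VV[2][2]++ -> VV[2]=[0, 3, 3]
Event 6: SEND 2->0: VV[2][2]++ -> VV[2]=[0, 3, 4], msg_vec=[0, 3, 4]; VV[0]=max(VV[0],msg_vec) then VV[0][0]++ -> VV[0]=[3, 3, 4]
Event 7: SEND 0->2: VV[0][0]++ -> VV[0]=[4, 3, 4], msg_vec=[4, 3, 4]; VV[2]=max(VV[2],msg_vec) then VV[2][2]++ -> VV[2]=[4, 3, 5]
Event 8: LOCAL 0: VV[0][0]++ -> VV[0]=[5, 3, 4]
Event 9: SEND 1->0: VV[1][1]++ -> VV[1]=[0, 4, 2], msg_vec=[0, 4, 2]; VV[0]=max(VV[0],msg_vec) then VV[0][0]++ -> VV[0]=[6, 4, 4]
Event 6 stamp: [0, 3, 4]
Event 7 stamp: [4, 3, 4]
[0, 3, 4] <= [4, 3, 4]? True. Equal? False. Happens-before: True

Answer: yes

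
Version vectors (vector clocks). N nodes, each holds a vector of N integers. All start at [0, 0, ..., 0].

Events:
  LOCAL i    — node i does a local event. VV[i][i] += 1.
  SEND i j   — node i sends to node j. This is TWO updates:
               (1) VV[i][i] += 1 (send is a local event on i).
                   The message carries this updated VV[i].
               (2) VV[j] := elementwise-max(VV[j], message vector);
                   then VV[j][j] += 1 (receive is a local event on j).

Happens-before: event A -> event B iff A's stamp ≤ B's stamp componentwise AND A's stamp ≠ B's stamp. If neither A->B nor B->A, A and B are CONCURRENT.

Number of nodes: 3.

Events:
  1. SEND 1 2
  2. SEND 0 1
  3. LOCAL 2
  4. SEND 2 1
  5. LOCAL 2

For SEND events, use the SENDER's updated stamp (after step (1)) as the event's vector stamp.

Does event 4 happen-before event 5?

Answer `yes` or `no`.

Answer: yes

Derivation:
Initial: VV[0]=[0, 0, 0]
Initial: VV[1]=[0, 0, 0]
Initial: VV[2]=[0, 0, 0]
Event 1: SEND 1->2: VV[1][1]++ -> VV[1]=[0, 1, 0], msg_vec=[0, 1, 0]; VV[2]=max(VV[2],msg_vec) then VV[2][2]++ -> VV[2]=[0, 1, 1]
Event 2: SEND 0->1: VV[0][0]++ -> VV[0]=[1, 0, 0], msg_vec=[1, 0, 0]; VV[1]=max(VV[1],msg_vec) then VV[1][1]++ -> VV[1]=[1, 2, 0]
Event 3: LOCAL 2: VV[2][2]++ -> VV[2]=[0, 1, 2]
Event 4: SEND 2->1: VV[2][2]++ -> VV[2]=[0, 1, 3], msg_vec=[0, 1, 3]; VV[1]=max(VV[1],msg_vec) then VV[1][1]++ -> VV[1]=[1, 3, 3]
Event 5: LOCAL 2: VV[2][2]++ -> VV[2]=[0, 1, 4]
Event 4 stamp: [0, 1, 3]
Event 5 stamp: [0, 1, 4]
[0, 1, 3] <= [0, 1, 4]? True. Equal? False. Happens-before: True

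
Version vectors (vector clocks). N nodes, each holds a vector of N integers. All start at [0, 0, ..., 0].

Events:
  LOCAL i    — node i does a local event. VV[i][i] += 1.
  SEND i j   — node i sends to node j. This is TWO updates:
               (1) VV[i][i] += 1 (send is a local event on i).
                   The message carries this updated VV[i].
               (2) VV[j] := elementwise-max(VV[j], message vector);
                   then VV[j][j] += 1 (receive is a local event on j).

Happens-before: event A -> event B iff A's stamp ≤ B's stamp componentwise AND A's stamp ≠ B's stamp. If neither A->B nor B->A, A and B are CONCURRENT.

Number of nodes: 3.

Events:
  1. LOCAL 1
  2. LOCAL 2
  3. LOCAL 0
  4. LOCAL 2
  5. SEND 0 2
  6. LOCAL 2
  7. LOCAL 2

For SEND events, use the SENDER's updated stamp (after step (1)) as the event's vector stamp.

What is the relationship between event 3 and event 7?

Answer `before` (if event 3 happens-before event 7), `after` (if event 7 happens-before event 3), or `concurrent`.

Initial: VV[0]=[0, 0, 0]
Initial: VV[1]=[0, 0, 0]
Initial: VV[2]=[0, 0, 0]
Event 1: LOCAL 1: VV[1][1]++ -> VV[1]=[0, 1, 0]
Event 2: LOCAL 2: VV[2][2]++ -> VV[2]=[0, 0, 1]
Event 3: LOCAL 0: VV[0][0]++ -> VV[0]=[1, 0, 0]
Event 4: LOCAL 2: VV[2][2]++ -> VV[2]=[0, 0, 2]
Event 5: SEND 0->2: VV[0][0]++ -> VV[0]=[2, 0, 0], msg_vec=[2, 0, 0]; VV[2]=max(VV[2],msg_vec) then VV[2][2]++ -> VV[2]=[2, 0, 3]
Event 6: LOCAL 2: VV[2][2]++ -> VV[2]=[2, 0, 4]
Event 7: LOCAL 2: VV[2][2]++ -> VV[2]=[2, 0, 5]
Event 3 stamp: [1, 0, 0]
Event 7 stamp: [2, 0, 5]
[1, 0, 0] <= [2, 0, 5]? True
[2, 0, 5] <= [1, 0, 0]? False
Relation: before

Answer: before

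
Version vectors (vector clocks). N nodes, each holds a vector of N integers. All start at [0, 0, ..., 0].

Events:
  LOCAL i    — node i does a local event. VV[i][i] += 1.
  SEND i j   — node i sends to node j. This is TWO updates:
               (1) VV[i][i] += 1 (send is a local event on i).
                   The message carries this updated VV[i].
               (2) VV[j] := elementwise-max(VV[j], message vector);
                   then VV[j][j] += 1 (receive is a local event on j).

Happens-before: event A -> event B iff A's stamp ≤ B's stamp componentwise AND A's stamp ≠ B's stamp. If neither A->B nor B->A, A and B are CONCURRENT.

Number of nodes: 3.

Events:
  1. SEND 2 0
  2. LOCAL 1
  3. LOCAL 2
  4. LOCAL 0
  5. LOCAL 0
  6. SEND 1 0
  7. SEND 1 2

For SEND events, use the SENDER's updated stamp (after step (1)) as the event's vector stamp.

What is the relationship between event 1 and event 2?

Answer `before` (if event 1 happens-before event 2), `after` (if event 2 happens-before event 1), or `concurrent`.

Initial: VV[0]=[0, 0, 0]
Initial: VV[1]=[0, 0, 0]
Initial: VV[2]=[0, 0, 0]
Event 1: SEND 2->0: VV[2][2]++ -> VV[2]=[0, 0, 1], msg_vec=[0, 0, 1]; VV[0]=max(VV[0],msg_vec) then VV[0][0]++ -> VV[0]=[1, 0, 1]
Event 2: LOCAL 1: VV[1][1]++ -> VV[1]=[0, 1, 0]
Event 3: LOCAL 2: VV[2][2]++ -> VV[2]=[0, 0, 2]
Event 4: LOCAL 0: VV[0][0]++ -> VV[0]=[2, 0, 1]
Event 5: LOCAL 0: VV[0][0]++ -> VV[0]=[3, 0, 1]
Event 6: SEND 1->0: VV[1][1]++ -> VV[1]=[0, 2, 0], msg_vec=[0, 2, 0]; VV[0]=max(VV[0],msg_vec) then VV[0][0]++ -> VV[0]=[4, 2, 1]
Event 7: SEND 1->2: VV[1][1]++ -> VV[1]=[0, 3, 0], msg_vec=[0, 3, 0]; VV[2]=max(VV[2],msg_vec) then VV[2][2]++ -> VV[2]=[0, 3, 3]
Event 1 stamp: [0, 0, 1]
Event 2 stamp: [0, 1, 0]
[0, 0, 1] <= [0, 1, 0]? False
[0, 1, 0] <= [0, 0, 1]? False
Relation: concurrent

Answer: concurrent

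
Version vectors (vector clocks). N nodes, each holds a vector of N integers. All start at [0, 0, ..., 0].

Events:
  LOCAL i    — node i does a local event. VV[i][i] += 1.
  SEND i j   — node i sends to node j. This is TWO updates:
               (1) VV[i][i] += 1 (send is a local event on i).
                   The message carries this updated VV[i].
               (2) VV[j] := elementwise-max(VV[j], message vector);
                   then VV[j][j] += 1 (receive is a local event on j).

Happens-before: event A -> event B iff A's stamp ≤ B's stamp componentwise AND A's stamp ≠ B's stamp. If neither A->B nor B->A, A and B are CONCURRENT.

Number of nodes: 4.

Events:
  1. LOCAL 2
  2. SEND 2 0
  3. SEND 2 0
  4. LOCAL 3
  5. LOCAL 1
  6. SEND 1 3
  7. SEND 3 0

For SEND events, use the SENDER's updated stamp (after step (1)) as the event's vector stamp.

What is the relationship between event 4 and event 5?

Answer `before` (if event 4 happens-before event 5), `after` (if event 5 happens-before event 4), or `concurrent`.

Answer: concurrent

Derivation:
Initial: VV[0]=[0, 0, 0, 0]
Initial: VV[1]=[0, 0, 0, 0]
Initial: VV[2]=[0, 0, 0, 0]
Initial: VV[3]=[0, 0, 0, 0]
Event 1: LOCAL 2: VV[2][2]++ -> VV[2]=[0, 0, 1, 0]
Event 2: SEND 2->0: VV[2][2]++ -> VV[2]=[0, 0, 2, 0], msg_vec=[0, 0, 2, 0]; VV[0]=max(VV[0],msg_vec) then VV[0][0]++ -> VV[0]=[1, 0, 2, 0]
Event 3: SEND 2->0: VV[2][2]++ -> VV[2]=[0, 0, 3, 0], msg_vec=[0, 0, 3, 0]; VV[0]=max(VV[0],msg_vec) then VV[0][0]++ -> VV[0]=[2, 0, 3, 0]
Event 4: LOCAL 3: VV[3][3]++ -> VV[3]=[0, 0, 0, 1]
Event 5: LOCAL 1: VV[1][1]++ -> VV[1]=[0, 1, 0, 0]
Event 6: SEND 1->3: VV[1][1]++ -> VV[1]=[0, 2, 0, 0], msg_vec=[0, 2, 0, 0]; VV[3]=max(VV[3],msg_vec) then VV[3][3]++ -> VV[3]=[0, 2, 0, 2]
Event 7: SEND 3->0: VV[3][3]++ -> VV[3]=[0, 2, 0, 3], msg_vec=[0, 2, 0, 3]; VV[0]=max(VV[0],msg_vec) then VV[0][0]++ -> VV[0]=[3, 2, 3, 3]
Event 4 stamp: [0, 0, 0, 1]
Event 5 stamp: [0, 1, 0, 0]
[0, 0, 0, 1] <= [0, 1, 0, 0]? False
[0, 1, 0, 0] <= [0, 0, 0, 1]? False
Relation: concurrent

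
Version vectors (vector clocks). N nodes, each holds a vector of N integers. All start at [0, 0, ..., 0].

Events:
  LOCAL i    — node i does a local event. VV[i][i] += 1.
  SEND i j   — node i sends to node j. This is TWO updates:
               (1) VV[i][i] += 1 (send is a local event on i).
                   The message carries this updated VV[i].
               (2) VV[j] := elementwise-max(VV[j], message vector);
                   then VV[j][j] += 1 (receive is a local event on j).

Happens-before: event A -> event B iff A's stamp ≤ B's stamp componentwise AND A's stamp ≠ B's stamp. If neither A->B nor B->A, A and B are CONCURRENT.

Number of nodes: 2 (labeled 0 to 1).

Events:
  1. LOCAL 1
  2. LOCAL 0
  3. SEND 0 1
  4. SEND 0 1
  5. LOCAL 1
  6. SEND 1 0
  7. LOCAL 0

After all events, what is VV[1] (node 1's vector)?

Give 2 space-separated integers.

Initial: VV[0]=[0, 0]
Initial: VV[1]=[0, 0]
Event 1: LOCAL 1: VV[1][1]++ -> VV[1]=[0, 1]
Event 2: LOCAL 0: VV[0][0]++ -> VV[0]=[1, 0]
Event 3: SEND 0->1: VV[0][0]++ -> VV[0]=[2, 0], msg_vec=[2, 0]; VV[1]=max(VV[1],msg_vec) then VV[1][1]++ -> VV[1]=[2, 2]
Event 4: SEND 0->1: VV[0][0]++ -> VV[0]=[3, 0], msg_vec=[3, 0]; VV[1]=max(VV[1],msg_vec) then VV[1][1]++ -> VV[1]=[3, 3]
Event 5: LOCAL 1: VV[1][1]++ -> VV[1]=[3, 4]
Event 6: SEND 1->0: VV[1][1]++ -> VV[1]=[3, 5], msg_vec=[3, 5]; VV[0]=max(VV[0],msg_vec) then VV[0][0]++ -> VV[0]=[4, 5]
Event 7: LOCAL 0: VV[0][0]++ -> VV[0]=[5, 5]
Final vectors: VV[0]=[5, 5]; VV[1]=[3, 5]

Answer: 3 5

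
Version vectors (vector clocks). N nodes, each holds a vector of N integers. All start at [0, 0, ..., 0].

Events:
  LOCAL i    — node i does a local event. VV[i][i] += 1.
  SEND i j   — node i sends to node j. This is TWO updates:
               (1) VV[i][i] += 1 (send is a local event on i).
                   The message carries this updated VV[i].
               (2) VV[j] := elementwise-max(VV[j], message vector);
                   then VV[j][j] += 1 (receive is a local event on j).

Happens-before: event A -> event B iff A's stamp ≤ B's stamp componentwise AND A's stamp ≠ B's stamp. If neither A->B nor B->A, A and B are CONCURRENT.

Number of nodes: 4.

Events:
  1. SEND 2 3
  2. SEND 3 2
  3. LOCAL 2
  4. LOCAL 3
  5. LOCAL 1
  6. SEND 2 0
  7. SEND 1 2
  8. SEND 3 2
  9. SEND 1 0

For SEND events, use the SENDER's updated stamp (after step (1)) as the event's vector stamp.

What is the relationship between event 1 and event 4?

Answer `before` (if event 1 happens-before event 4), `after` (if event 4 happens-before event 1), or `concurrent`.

Answer: before

Derivation:
Initial: VV[0]=[0, 0, 0, 0]
Initial: VV[1]=[0, 0, 0, 0]
Initial: VV[2]=[0, 0, 0, 0]
Initial: VV[3]=[0, 0, 0, 0]
Event 1: SEND 2->3: VV[2][2]++ -> VV[2]=[0, 0, 1, 0], msg_vec=[0, 0, 1, 0]; VV[3]=max(VV[3],msg_vec) then VV[3][3]++ -> VV[3]=[0, 0, 1, 1]
Event 2: SEND 3->2: VV[3][3]++ -> VV[3]=[0, 0, 1, 2], msg_vec=[0, 0, 1, 2]; VV[2]=max(VV[2],msg_vec) then VV[2][2]++ -> VV[2]=[0, 0, 2, 2]
Event 3: LOCAL 2: VV[2][2]++ -> VV[2]=[0, 0, 3, 2]
Event 4: LOCAL 3: VV[3][3]++ -> VV[3]=[0, 0, 1, 3]
Event 5: LOCAL 1: VV[1][1]++ -> VV[1]=[0, 1, 0, 0]
Event 6: SEND 2->0: VV[2][2]++ -> VV[2]=[0, 0, 4, 2], msg_vec=[0, 0, 4, 2]; VV[0]=max(VV[0],msg_vec) then VV[0][0]++ -> VV[0]=[1, 0, 4, 2]
Event 7: SEND 1->2: VV[1][1]++ -> VV[1]=[0, 2, 0, 0], msg_vec=[0, 2, 0, 0]; VV[2]=max(VV[2],msg_vec) then VV[2][2]++ -> VV[2]=[0, 2, 5, 2]
Event 8: SEND 3->2: VV[3][3]++ -> VV[3]=[0, 0, 1, 4], msg_vec=[0, 0, 1, 4]; VV[2]=max(VV[2],msg_vec) then VV[2][2]++ -> VV[2]=[0, 2, 6, 4]
Event 9: SEND 1->0: VV[1][1]++ -> VV[1]=[0, 3, 0, 0], msg_vec=[0, 3, 0, 0]; VV[0]=max(VV[0],msg_vec) then VV[0][0]++ -> VV[0]=[2, 3, 4, 2]
Event 1 stamp: [0, 0, 1, 0]
Event 4 stamp: [0, 0, 1, 3]
[0, 0, 1, 0] <= [0, 0, 1, 3]? True
[0, 0, 1, 3] <= [0, 0, 1, 0]? False
Relation: before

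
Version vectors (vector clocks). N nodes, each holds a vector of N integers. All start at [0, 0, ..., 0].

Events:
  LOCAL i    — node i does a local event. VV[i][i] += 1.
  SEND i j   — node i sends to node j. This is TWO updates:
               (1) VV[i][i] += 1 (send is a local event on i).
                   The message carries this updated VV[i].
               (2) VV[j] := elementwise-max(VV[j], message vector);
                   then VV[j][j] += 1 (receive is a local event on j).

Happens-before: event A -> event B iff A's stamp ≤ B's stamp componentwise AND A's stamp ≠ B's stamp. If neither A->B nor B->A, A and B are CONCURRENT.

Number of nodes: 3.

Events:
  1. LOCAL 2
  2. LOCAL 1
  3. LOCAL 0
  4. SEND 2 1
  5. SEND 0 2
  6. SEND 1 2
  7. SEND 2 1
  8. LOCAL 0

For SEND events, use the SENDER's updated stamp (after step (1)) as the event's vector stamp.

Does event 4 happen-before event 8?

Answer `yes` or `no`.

Answer: no

Derivation:
Initial: VV[0]=[0, 0, 0]
Initial: VV[1]=[0, 0, 0]
Initial: VV[2]=[0, 0, 0]
Event 1: LOCAL 2: VV[2][2]++ -> VV[2]=[0, 0, 1]
Event 2: LOCAL 1: VV[1][1]++ -> VV[1]=[0, 1, 0]
Event 3: LOCAL 0: VV[0][0]++ -> VV[0]=[1, 0, 0]
Event 4: SEND 2->1: VV[2][2]++ -> VV[2]=[0, 0, 2], msg_vec=[0, 0, 2]; VV[1]=max(VV[1],msg_vec) then VV[1][1]++ -> VV[1]=[0, 2, 2]
Event 5: SEND 0->2: VV[0][0]++ -> VV[0]=[2, 0, 0], msg_vec=[2, 0, 0]; VV[2]=max(VV[2],msg_vec) then VV[2][2]++ -> VV[2]=[2, 0, 3]
Event 6: SEND 1->2: VV[1][1]++ -> VV[1]=[0, 3, 2], msg_vec=[0, 3, 2]; VV[2]=max(VV[2],msg_vec) then VV[2][2]++ -> VV[2]=[2, 3, 4]
Event 7: SEND 2->1: VV[2][2]++ -> VV[2]=[2, 3, 5], msg_vec=[2, 3, 5]; VV[1]=max(VV[1],msg_vec) then VV[1][1]++ -> VV[1]=[2, 4, 5]
Event 8: LOCAL 0: VV[0][0]++ -> VV[0]=[3, 0, 0]
Event 4 stamp: [0, 0, 2]
Event 8 stamp: [3, 0, 0]
[0, 0, 2] <= [3, 0, 0]? False. Equal? False. Happens-before: False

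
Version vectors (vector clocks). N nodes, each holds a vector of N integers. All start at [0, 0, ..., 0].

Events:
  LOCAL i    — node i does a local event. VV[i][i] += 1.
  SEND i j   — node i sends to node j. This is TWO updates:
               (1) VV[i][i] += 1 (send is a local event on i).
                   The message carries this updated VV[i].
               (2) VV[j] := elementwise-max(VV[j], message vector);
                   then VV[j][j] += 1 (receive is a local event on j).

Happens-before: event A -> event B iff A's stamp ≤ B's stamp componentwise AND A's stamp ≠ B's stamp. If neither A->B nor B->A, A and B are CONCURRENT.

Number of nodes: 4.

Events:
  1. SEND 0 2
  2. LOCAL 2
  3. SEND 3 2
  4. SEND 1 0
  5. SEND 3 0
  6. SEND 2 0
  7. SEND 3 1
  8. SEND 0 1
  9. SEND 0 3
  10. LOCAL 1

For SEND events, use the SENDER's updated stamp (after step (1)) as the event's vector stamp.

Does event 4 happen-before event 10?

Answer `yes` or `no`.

Answer: yes

Derivation:
Initial: VV[0]=[0, 0, 0, 0]
Initial: VV[1]=[0, 0, 0, 0]
Initial: VV[2]=[0, 0, 0, 0]
Initial: VV[3]=[0, 0, 0, 0]
Event 1: SEND 0->2: VV[0][0]++ -> VV[0]=[1, 0, 0, 0], msg_vec=[1, 0, 0, 0]; VV[2]=max(VV[2],msg_vec) then VV[2][2]++ -> VV[2]=[1, 0, 1, 0]
Event 2: LOCAL 2: VV[2][2]++ -> VV[2]=[1, 0, 2, 0]
Event 3: SEND 3->2: VV[3][3]++ -> VV[3]=[0, 0, 0, 1], msg_vec=[0, 0, 0, 1]; VV[2]=max(VV[2],msg_vec) then VV[2][2]++ -> VV[2]=[1, 0, 3, 1]
Event 4: SEND 1->0: VV[1][1]++ -> VV[1]=[0, 1, 0, 0], msg_vec=[0, 1, 0, 0]; VV[0]=max(VV[0],msg_vec) then VV[0][0]++ -> VV[0]=[2, 1, 0, 0]
Event 5: SEND 3->0: VV[3][3]++ -> VV[3]=[0, 0, 0, 2], msg_vec=[0, 0, 0, 2]; VV[0]=max(VV[0],msg_vec) then VV[0][0]++ -> VV[0]=[3, 1, 0, 2]
Event 6: SEND 2->0: VV[2][2]++ -> VV[2]=[1, 0, 4, 1], msg_vec=[1, 0, 4, 1]; VV[0]=max(VV[0],msg_vec) then VV[0][0]++ -> VV[0]=[4, 1, 4, 2]
Event 7: SEND 3->1: VV[3][3]++ -> VV[3]=[0, 0, 0, 3], msg_vec=[0, 0, 0, 3]; VV[1]=max(VV[1],msg_vec) then VV[1][1]++ -> VV[1]=[0, 2, 0, 3]
Event 8: SEND 0->1: VV[0][0]++ -> VV[0]=[5, 1, 4, 2], msg_vec=[5, 1, 4, 2]; VV[1]=max(VV[1],msg_vec) then VV[1][1]++ -> VV[1]=[5, 3, 4, 3]
Event 9: SEND 0->3: VV[0][0]++ -> VV[0]=[6, 1, 4, 2], msg_vec=[6, 1, 4, 2]; VV[3]=max(VV[3],msg_vec) then VV[3][3]++ -> VV[3]=[6, 1, 4, 4]
Event 10: LOCAL 1: VV[1][1]++ -> VV[1]=[5, 4, 4, 3]
Event 4 stamp: [0, 1, 0, 0]
Event 10 stamp: [5, 4, 4, 3]
[0, 1, 0, 0] <= [5, 4, 4, 3]? True. Equal? False. Happens-before: True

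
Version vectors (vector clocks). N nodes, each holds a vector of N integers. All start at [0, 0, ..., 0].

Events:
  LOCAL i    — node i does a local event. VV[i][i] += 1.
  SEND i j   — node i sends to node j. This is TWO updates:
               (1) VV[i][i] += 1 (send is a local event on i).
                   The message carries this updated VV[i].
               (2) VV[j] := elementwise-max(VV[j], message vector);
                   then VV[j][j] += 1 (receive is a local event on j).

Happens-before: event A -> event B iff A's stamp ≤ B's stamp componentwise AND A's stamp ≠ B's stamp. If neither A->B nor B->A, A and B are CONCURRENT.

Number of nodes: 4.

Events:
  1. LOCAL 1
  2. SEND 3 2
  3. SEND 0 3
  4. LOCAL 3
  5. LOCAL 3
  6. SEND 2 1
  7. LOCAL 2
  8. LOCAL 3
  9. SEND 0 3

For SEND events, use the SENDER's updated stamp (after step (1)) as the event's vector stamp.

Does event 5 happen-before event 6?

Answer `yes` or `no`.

Answer: no

Derivation:
Initial: VV[0]=[0, 0, 0, 0]
Initial: VV[1]=[0, 0, 0, 0]
Initial: VV[2]=[0, 0, 0, 0]
Initial: VV[3]=[0, 0, 0, 0]
Event 1: LOCAL 1: VV[1][1]++ -> VV[1]=[0, 1, 0, 0]
Event 2: SEND 3->2: VV[3][3]++ -> VV[3]=[0, 0, 0, 1], msg_vec=[0, 0, 0, 1]; VV[2]=max(VV[2],msg_vec) then VV[2][2]++ -> VV[2]=[0, 0, 1, 1]
Event 3: SEND 0->3: VV[0][0]++ -> VV[0]=[1, 0, 0, 0], msg_vec=[1, 0, 0, 0]; VV[3]=max(VV[3],msg_vec) then VV[3][3]++ -> VV[3]=[1, 0, 0, 2]
Event 4: LOCAL 3: VV[3][3]++ -> VV[3]=[1, 0, 0, 3]
Event 5: LOCAL 3: VV[3][3]++ -> VV[3]=[1, 0, 0, 4]
Event 6: SEND 2->1: VV[2][2]++ -> VV[2]=[0, 0, 2, 1], msg_vec=[0, 0, 2, 1]; VV[1]=max(VV[1],msg_vec) then VV[1][1]++ -> VV[1]=[0, 2, 2, 1]
Event 7: LOCAL 2: VV[2][2]++ -> VV[2]=[0, 0, 3, 1]
Event 8: LOCAL 3: VV[3][3]++ -> VV[3]=[1, 0, 0, 5]
Event 9: SEND 0->3: VV[0][0]++ -> VV[0]=[2, 0, 0, 0], msg_vec=[2, 0, 0, 0]; VV[3]=max(VV[3],msg_vec) then VV[3][3]++ -> VV[3]=[2, 0, 0, 6]
Event 5 stamp: [1, 0, 0, 4]
Event 6 stamp: [0, 0, 2, 1]
[1, 0, 0, 4] <= [0, 0, 2, 1]? False. Equal? False. Happens-before: False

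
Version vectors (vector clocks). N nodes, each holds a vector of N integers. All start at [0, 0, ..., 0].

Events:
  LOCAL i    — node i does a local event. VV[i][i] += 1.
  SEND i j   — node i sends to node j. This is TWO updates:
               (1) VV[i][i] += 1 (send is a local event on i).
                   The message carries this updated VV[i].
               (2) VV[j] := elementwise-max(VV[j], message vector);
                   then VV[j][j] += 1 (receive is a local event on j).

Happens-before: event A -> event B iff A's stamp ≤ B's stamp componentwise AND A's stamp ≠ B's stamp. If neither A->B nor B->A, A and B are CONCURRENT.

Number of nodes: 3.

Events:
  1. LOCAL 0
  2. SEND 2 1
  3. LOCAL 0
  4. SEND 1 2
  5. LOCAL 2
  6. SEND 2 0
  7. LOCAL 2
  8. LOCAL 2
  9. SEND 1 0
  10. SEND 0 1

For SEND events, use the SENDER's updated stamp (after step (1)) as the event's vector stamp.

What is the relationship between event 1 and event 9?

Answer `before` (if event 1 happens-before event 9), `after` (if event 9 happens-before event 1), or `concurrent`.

Initial: VV[0]=[0, 0, 0]
Initial: VV[1]=[0, 0, 0]
Initial: VV[2]=[0, 0, 0]
Event 1: LOCAL 0: VV[0][0]++ -> VV[0]=[1, 0, 0]
Event 2: SEND 2->1: VV[2][2]++ -> VV[2]=[0, 0, 1], msg_vec=[0, 0, 1]; VV[1]=max(VV[1],msg_vec) then VV[1][1]++ -> VV[1]=[0, 1, 1]
Event 3: LOCAL 0: VV[0][0]++ -> VV[0]=[2, 0, 0]
Event 4: SEND 1->2: VV[1][1]++ -> VV[1]=[0, 2, 1], msg_vec=[0, 2, 1]; VV[2]=max(VV[2],msg_vec) then VV[2][2]++ -> VV[2]=[0, 2, 2]
Event 5: LOCAL 2: VV[2][2]++ -> VV[2]=[0, 2, 3]
Event 6: SEND 2->0: VV[2][2]++ -> VV[2]=[0, 2, 4], msg_vec=[0, 2, 4]; VV[0]=max(VV[0],msg_vec) then VV[0][0]++ -> VV[0]=[3, 2, 4]
Event 7: LOCAL 2: VV[2][2]++ -> VV[2]=[0, 2, 5]
Event 8: LOCAL 2: VV[2][2]++ -> VV[2]=[0, 2, 6]
Event 9: SEND 1->0: VV[1][1]++ -> VV[1]=[0, 3, 1], msg_vec=[0, 3, 1]; VV[0]=max(VV[0],msg_vec) then VV[0][0]++ -> VV[0]=[4, 3, 4]
Event 10: SEND 0->1: VV[0][0]++ -> VV[0]=[5, 3, 4], msg_vec=[5, 3, 4]; VV[1]=max(VV[1],msg_vec) then VV[1][1]++ -> VV[1]=[5, 4, 4]
Event 1 stamp: [1, 0, 0]
Event 9 stamp: [0, 3, 1]
[1, 0, 0] <= [0, 3, 1]? False
[0, 3, 1] <= [1, 0, 0]? False
Relation: concurrent

Answer: concurrent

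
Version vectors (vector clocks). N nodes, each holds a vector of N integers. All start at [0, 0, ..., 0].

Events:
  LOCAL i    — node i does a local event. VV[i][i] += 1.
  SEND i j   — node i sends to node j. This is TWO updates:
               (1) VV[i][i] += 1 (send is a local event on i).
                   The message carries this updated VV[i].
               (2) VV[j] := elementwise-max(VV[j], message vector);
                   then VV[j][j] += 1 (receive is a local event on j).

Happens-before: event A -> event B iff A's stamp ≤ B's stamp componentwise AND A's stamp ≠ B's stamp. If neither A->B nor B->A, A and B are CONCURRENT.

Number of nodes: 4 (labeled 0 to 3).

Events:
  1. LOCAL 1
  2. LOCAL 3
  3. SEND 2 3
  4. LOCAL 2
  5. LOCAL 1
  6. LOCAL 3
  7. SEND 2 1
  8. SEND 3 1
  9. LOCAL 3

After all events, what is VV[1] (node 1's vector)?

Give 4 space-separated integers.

Answer: 0 4 3 4

Derivation:
Initial: VV[0]=[0, 0, 0, 0]
Initial: VV[1]=[0, 0, 0, 0]
Initial: VV[2]=[0, 0, 0, 0]
Initial: VV[3]=[0, 0, 0, 0]
Event 1: LOCAL 1: VV[1][1]++ -> VV[1]=[0, 1, 0, 0]
Event 2: LOCAL 3: VV[3][3]++ -> VV[3]=[0, 0, 0, 1]
Event 3: SEND 2->3: VV[2][2]++ -> VV[2]=[0, 0, 1, 0], msg_vec=[0, 0, 1, 0]; VV[3]=max(VV[3],msg_vec) then VV[3][3]++ -> VV[3]=[0, 0, 1, 2]
Event 4: LOCAL 2: VV[2][2]++ -> VV[2]=[0, 0, 2, 0]
Event 5: LOCAL 1: VV[1][1]++ -> VV[1]=[0, 2, 0, 0]
Event 6: LOCAL 3: VV[3][3]++ -> VV[3]=[0, 0, 1, 3]
Event 7: SEND 2->1: VV[2][2]++ -> VV[2]=[0, 0, 3, 0], msg_vec=[0, 0, 3, 0]; VV[1]=max(VV[1],msg_vec) then VV[1][1]++ -> VV[1]=[0, 3, 3, 0]
Event 8: SEND 3->1: VV[3][3]++ -> VV[3]=[0, 0, 1, 4], msg_vec=[0, 0, 1, 4]; VV[1]=max(VV[1],msg_vec) then VV[1][1]++ -> VV[1]=[0, 4, 3, 4]
Event 9: LOCAL 3: VV[3][3]++ -> VV[3]=[0, 0, 1, 5]
Final vectors: VV[0]=[0, 0, 0, 0]; VV[1]=[0, 4, 3, 4]; VV[2]=[0, 0, 3, 0]; VV[3]=[0, 0, 1, 5]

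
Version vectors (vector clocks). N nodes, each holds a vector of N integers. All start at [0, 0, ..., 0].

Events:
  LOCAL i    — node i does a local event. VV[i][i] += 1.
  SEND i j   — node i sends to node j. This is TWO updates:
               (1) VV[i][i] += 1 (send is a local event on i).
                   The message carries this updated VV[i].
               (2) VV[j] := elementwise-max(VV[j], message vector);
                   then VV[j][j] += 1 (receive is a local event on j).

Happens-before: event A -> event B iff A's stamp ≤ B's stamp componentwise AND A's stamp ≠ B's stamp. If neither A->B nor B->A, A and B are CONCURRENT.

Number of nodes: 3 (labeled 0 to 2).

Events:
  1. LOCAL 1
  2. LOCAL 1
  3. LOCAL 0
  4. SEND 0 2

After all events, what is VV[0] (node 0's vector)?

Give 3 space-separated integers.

Answer: 2 0 0

Derivation:
Initial: VV[0]=[0, 0, 0]
Initial: VV[1]=[0, 0, 0]
Initial: VV[2]=[0, 0, 0]
Event 1: LOCAL 1: VV[1][1]++ -> VV[1]=[0, 1, 0]
Event 2: LOCAL 1: VV[1][1]++ -> VV[1]=[0, 2, 0]
Event 3: LOCAL 0: VV[0][0]++ -> VV[0]=[1, 0, 0]
Event 4: SEND 0->2: VV[0][0]++ -> VV[0]=[2, 0, 0], msg_vec=[2, 0, 0]; VV[2]=max(VV[2],msg_vec) then VV[2][2]++ -> VV[2]=[2, 0, 1]
Final vectors: VV[0]=[2, 0, 0]; VV[1]=[0, 2, 0]; VV[2]=[2, 0, 1]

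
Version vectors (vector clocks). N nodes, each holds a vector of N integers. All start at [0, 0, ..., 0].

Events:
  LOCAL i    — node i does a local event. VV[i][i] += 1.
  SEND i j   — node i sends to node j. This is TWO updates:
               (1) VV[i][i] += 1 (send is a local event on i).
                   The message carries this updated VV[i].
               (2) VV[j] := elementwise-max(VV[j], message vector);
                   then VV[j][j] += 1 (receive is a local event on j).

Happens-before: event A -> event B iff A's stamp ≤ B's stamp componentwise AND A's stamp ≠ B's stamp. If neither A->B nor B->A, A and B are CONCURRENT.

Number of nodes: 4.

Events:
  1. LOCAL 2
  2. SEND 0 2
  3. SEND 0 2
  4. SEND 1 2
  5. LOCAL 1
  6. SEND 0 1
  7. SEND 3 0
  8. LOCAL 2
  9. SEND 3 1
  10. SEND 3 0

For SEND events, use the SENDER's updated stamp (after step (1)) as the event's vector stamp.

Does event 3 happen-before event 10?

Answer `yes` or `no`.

Initial: VV[0]=[0, 0, 0, 0]
Initial: VV[1]=[0, 0, 0, 0]
Initial: VV[2]=[0, 0, 0, 0]
Initial: VV[3]=[0, 0, 0, 0]
Event 1: LOCAL 2: VV[2][2]++ -> VV[2]=[0, 0, 1, 0]
Event 2: SEND 0->2: VV[0][0]++ -> VV[0]=[1, 0, 0, 0], msg_vec=[1, 0, 0, 0]; VV[2]=max(VV[2],msg_vec) then VV[2][2]++ -> VV[2]=[1, 0, 2, 0]
Event 3: SEND 0->2: VV[0][0]++ -> VV[0]=[2, 0, 0, 0], msg_vec=[2, 0, 0, 0]; VV[2]=max(VV[2],msg_vec) then VV[2][2]++ -> VV[2]=[2, 0, 3, 0]
Event 4: SEND 1->2: VV[1][1]++ -> VV[1]=[0, 1, 0, 0], msg_vec=[0, 1, 0, 0]; VV[2]=max(VV[2],msg_vec) then VV[2][2]++ -> VV[2]=[2, 1, 4, 0]
Event 5: LOCAL 1: VV[1][1]++ -> VV[1]=[0, 2, 0, 0]
Event 6: SEND 0->1: VV[0][0]++ -> VV[0]=[3, 0, 0, 0], msg_vec=[3, 0, 0, 0]; VV[1]=max(VV[1],msg_vec) then VV[1][1]++ -> VV[1]=[3, 3, 0, 0]
Event 7: SEND 3->0: VV[3][3]++ -> VV[3]=[0, 0, 0, 1], msg_vec=[0, 0, 0, 1]; VV[0]=max(VV[0],msg_vec) then VV[0][0]++ -> VV[0]=[4, 0, 0, 1]
Event 8: LOCAL 2: VV[2][2]++ -> VV[2]=[2, 1, 5, 0]
Event 9: SEND 3->1: VV[3][3]++ -> VV[3]=[0, 0, 0, 2], msg_vec=[0, 0, 0, 2]; VV[1]=max(VV[1],msg_vec) then VV[1][1]++ -> VV[1]=[3, 4, 0, 2]
Event 10: SEND 3->0: VV[3][3]++ -> VV[3]=[0, 0, 0, 3], msg_vec=[0, 0, 0, 3]; VV[0]=max(VV[0],msg_vec) then VV[0][0]++ -> VV[0]=[5, 0, 0, 3]
Event 3 stamp: [2, 0, 0, 0]
Event 10 stamp: [0, 0, 0, 3]
[2, 0, 0, 0] <= [0, 0, 0, 3]? False. Equal? False. Happens-before: False

Answer: no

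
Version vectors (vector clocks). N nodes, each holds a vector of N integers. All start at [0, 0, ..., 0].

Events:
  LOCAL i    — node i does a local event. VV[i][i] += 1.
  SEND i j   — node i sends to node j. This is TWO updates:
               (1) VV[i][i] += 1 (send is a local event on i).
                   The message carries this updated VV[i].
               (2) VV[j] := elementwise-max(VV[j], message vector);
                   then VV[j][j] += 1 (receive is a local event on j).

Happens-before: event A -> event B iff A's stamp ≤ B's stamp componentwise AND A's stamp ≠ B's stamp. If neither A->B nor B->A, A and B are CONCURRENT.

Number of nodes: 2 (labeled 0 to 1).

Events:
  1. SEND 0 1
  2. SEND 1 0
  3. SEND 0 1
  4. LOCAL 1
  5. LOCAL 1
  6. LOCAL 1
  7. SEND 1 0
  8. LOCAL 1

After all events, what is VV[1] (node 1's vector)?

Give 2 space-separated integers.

Answer: 3 8

Derivation:
Initial: VV[0]=[0, 0]
Initial: VV[1]=[0, 0]
Event 1: SEND 0->1: VV[0][0]++ -> VV[0]=[1, 0], msg_vec=[1, 0]; VV[1]=max(VV[1],msg_vec) then VV[1][1]++ -> VV[1]=[1, 1]
Event 2: SEND 1->0: VV[1][1]++ -> VV[1]=[1, 2], msg_vec=[1, 2]; VV[0]=max(VV[0],msg_vec) then VV[0][0]++ -> VV[0]=[2, 2]
Event 3: SEND 0->1: VV[0][0]++ -> VV[0]=[3, 2], msg_vec=[3, 2]; VV[1]=max(VV[1],msg_vec) then VV[1][1]++ -> VV[1]=[3, 3]
Event 4: LOCAL 1: VV[1][1]++ -> VV[1]=[3, 4]
Event 5: LOCAL 1: VV[1][1]++ -> VV[1]=[3, 5]
Event 6: LOCAL 1: VV[1][1]++ -> VV[1]=[3, 6]
Event 7: SEND 1->0: VV[1][1]++ -> VV[1]=[3, 7], msg_vec=[3, 7]; VV[0]=max(VV[0],msg_vec) then VV[0][0]++ -> VV[0]=[4, 7]
Event 8: LOCAL 1: VV[1][1]++ -> VV[1]=[3, 8]
Final vectors: VV[0]=[4, 7]; VV[1]=[3, 8]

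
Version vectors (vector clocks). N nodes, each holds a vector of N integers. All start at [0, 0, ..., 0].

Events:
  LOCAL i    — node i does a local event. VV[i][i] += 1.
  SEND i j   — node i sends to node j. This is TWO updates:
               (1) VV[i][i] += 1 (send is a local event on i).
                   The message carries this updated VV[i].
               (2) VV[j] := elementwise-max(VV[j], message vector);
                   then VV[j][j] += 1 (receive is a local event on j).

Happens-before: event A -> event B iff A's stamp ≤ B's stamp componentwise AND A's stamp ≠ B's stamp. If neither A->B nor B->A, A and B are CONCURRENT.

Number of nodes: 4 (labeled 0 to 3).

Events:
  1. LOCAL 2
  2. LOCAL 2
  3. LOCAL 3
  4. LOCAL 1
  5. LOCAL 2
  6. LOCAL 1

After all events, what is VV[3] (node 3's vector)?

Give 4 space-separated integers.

Initial: VV[0]=[0, 0, 0, 0]
Initial: VV[1]=[0, 0, 0, 0]
Initial: VV[2]=[0, 0, 0, 0]
Initial: VV[3]=[0, 0, 0, 0]
Event 1: LOCAL 2: VV[2][2]++ -> VV[2]=[0, 0, 1, 0]
Event 2: LOCAL 2: VV[2][2]++ -> VV[2]=[0, 0, 2, 0]
Event 3: LOCAL 3: VV[3][3]++ -> VV[3]=[0, 0, 0, 1]
Event 4: LOCAL 1: VV[1][1]++ -> VV[1]=[0, 1, 0, 0]
Event 5: LOCAL 2: VV[2][2]++ -> VV[2]=[0, 0, 3, 0]
Event 6: LOCAL 1: VV[1][1]++ -> VV[1]=[0, 2, 0, 0]
Final vectors: VV[0]=[0, 0, 0, 0]; VV[1]=[0, 2, 0, 0]; VV[2]=[0, 0, 3, 0]; VV[3]=[0, 0, 0, 1]

Answer: 0 0 0 1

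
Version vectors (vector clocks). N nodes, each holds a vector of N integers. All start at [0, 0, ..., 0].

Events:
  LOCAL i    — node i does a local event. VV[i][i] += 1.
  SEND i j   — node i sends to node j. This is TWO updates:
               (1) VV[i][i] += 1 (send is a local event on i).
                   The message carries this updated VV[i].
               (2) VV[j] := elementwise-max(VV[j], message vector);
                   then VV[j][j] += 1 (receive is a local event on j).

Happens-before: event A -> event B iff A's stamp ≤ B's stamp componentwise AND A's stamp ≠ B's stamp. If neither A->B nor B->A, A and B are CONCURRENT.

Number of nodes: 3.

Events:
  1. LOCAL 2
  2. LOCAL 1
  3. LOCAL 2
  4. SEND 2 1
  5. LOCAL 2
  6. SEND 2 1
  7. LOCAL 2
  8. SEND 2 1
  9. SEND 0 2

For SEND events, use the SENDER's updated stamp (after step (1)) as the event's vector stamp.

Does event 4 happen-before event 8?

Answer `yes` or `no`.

Initial: VV[0]=[0, 0, 0]
Initial: VV[1]=[0, 0, 0]
Initial: VV[2]=[0, 0, 0]
Event 1: LOCAL 2: VV[2][2]++ -> VV[2]=[0, 0, 1]
Event 2: LOCAL 1: VV[1][1]++ -> VV[1]=[0, 1, 0]
Event 3: LOCAL 2: VV[2][2]++ -> VV[2]=[0, 0, 2]
Event 4: SEND 2->1: VV[2][2]++ -> VV[2]=[0, 0, 3], msg_vec=[0, 0, 3]; VV[1]=max(VV[1],msg_vec) then VV[1][1]++ -> VV[1]=[0, 2, 3]
Event 5: LOCAL 2: VV[2][2]++ -> VV[2]=[0, 0, 4]
Event 6: SEND 2->1: VV[2][2]++ -> VV[2]=[0, 0, 5], msg_vec=[0, 0, 5]; VV[1]=max(VV[1],msg_vec) then VV[1][1]++ -> VV[1]=[0, 3, 5]
Event 7: LOCAL 2: VV[2][2]++ -> VV[2]=[0, 0, 6]
Event 8: SEND 2->1: VV[2][2]++ -> VV[2]=[0, 0, 7], msg_vec=[0, 0, 7]; VV[1]=max(VV[1],msg_vec) then VV[1][1]++ -> VV[1]=[0, 4, 7]
Event 9: SEND 0->2: VV[0][0]++ -> VV[0]=[1, 0, 0], msg_vec=[1, 0, 0]; VV[2]=max(VV[2],msg_vec) then VV[2][2]++ -> VV[2]=[1, 0, 8]
Event 4 stamp: [0, 0, 3]
Event 8 stamp: [0, 0, 7]
[0, 0, 3] <= [0, 0, 7]? True. Equal? False. Happens-before: True

Answer: yes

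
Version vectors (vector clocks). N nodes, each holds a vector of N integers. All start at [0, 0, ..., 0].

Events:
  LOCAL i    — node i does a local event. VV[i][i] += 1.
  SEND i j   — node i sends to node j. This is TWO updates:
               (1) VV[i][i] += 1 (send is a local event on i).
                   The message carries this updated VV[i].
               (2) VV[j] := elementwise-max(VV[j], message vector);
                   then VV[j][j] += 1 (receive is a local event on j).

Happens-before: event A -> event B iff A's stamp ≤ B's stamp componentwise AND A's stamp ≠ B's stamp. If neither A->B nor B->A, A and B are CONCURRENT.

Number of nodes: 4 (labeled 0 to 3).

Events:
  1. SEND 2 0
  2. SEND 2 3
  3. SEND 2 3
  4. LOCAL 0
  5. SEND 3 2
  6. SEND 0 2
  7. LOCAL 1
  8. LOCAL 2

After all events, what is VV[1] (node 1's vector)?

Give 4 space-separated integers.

Answer: 0 1 0 0

Derivation:
Initial: VV[0]=[0, 0, 0, 0]
Initial: VV[1]=[0, 0, 0, 0]
Initial: VV[2]=[0, 0, 0, 0]
Initial: VV[3]=[0, 0, 0, 0]
Event 1: SEND 2->0: VV[2][2]++ -> VV[2]=[0, 0, 1, 0], msg_vec=[0, 0, 1, 0]; VV[0]=max(VV[0],msg_vec) then VV[0][0]++ -> VV[0]=[1, 0, 1, 0]
Event 2: SEND 2->3: VV[2][2]++ -> VV[2]=[0, 0, 2, 0], msg_vec=[0, 0, 2, 0]; VV[3]=max(VV[3],msg_vec) then VV[3][3]++ -> VV[3]=[0, 0, 2, 1]
Event 3: SEND 2->3: VV[2][2]++ -> VV[2]=[0, 0, 3, 0], msg_vec=[0, 0, 3, 0]; VV[3]=max(VV[3],msg_vec) then VV[3][3]++ -> VV[3]=[0, 0, 3, 2]
Event 4: LOCAL 0: VV[0][0]++ -> VV[0]=[2, 0, 1, 0]
Event 5: SEND 3->2: VV[3][3]++ -> VV[3]=[0, 0, 3, 3], msg_vec=[0, 0, 3, 3]; VV[2]=max(VV[2],msg_vec) then VV[2][2]++ -> VV[2]=[0, 0, 4, 3]
Event 6: SEND 0->2: VV[0][0]++ -> VV[0]=[3, 0, 1, 0], msg_vec=[3, 0, 1, 0]; VV[2]=max(VV[2],msg_vec) then VV[2][2]++ -> VV[2]=[3, 0, 5, 3]
Event 7: LOCAL 1: VV[1][1]++ -> VV[1]=[0, 1, 0, 0]
Event 8: LOCAL 2: VV[2][2]++ -> VV[2]=[3, 0, 6, 3]
Final vectors: VV[0]=[3, 0, 1, 0]; VV[1]=[0, 1, 0, 0]; VV[2]=[3, 0, 6, 3]; VV[3]=[0, 0, 3, 3]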